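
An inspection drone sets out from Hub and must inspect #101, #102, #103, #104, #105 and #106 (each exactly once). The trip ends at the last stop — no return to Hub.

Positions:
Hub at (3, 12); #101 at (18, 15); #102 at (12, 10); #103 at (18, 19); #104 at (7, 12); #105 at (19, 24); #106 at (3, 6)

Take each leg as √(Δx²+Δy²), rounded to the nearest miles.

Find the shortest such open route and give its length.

There are 6! = 720 possible orderings.
Hub→#101→#102→#103→#104→#105→#106: 15+8+11+13+17+24 = 88
Hub→#101→#102→#103→#104→#106→#105: 15+8+11+13+7+24 = 78
Hub→#101→#102→#103→#105→#104→#106: 15+8+11+5+17+7 = 63
Hub→#101→#102→#103→#105→#106→#104: 15+8+11+5+24+7 = 70
Hub→#101→#102→#103→#106→#104→#105: 15+8+11+20+7+17 = 78
Hub→#101→#102→#103→#106→#105→#104: 15+8+11+20+24+17 = 95
Hub→#101→#102→#104→#103→#105→#106: 15+8+5+13+5+24 = 70
Hub→#101→#102→#104→#103→#106→#105: 15+8+5+13+20+24 = 85
… (712 more)
Hub→#106→#104→#102→#101→#103→#105: 6+7+5+8+4+5 = 35  ← best
The minimum is 35.
One shortest path: Hub → #106 → #104 → #102 → #101 → #103 → #105.

Minimum one-way distance = 35 miles.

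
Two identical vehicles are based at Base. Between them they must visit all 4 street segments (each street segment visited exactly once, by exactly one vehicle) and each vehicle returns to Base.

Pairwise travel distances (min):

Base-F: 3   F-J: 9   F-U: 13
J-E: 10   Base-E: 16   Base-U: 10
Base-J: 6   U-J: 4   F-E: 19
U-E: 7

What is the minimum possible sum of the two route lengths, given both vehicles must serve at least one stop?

Try each way of splitting the stops between the two vehicles (each non-empty) and, for each split, find the best tour for each vehicle:
  {F} + {U, J, E}: 6 + 33 = 39
  {U} + {F, J, E}: 20 + 38 = 58
  {F, U} + {J, E}: 26 + 32 = 58
  {J} + {F, U, E}: 12 + 39 = 51
  {F, J} + {U, E}: 18 + 33 = 51
  {U, J} + {F, E}: 20 + 38 = 58
  … (7 splits in total)
Best: vehicle 1 Base → F → Base = 6; vehicle 2 Base → U → E → J → Base = 33; combined 39.

39 min — the smallest possible combined total.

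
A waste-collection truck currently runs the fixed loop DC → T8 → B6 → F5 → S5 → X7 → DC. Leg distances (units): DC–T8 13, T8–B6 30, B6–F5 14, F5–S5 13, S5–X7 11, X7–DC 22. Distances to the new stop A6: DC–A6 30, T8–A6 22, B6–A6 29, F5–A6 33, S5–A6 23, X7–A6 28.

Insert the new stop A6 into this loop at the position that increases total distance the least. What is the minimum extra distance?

Minimum extra distance: 21, inserting A6 between T8 and B6.

Insertion cost between consecutive stops i–j is d(i,A6) + d(A6,j) − d(i,j):
  between DC and T8: 30 + 22 − 13 = 39
  between T8 and B6: 22 + 29 − 30 = 21
  between B6 and F5: 29 + 33 − 14 = 48
  between F5 and S5: 33 + 23 − 13 = 43
  between S5 and X7: 23 + 28 − 11 = 40
  between X7 and DC: 28 + 30 − 22 = 36
Cheapest insertion is between T8 and B6, adding 21.
New total = 103 + 21 = 124.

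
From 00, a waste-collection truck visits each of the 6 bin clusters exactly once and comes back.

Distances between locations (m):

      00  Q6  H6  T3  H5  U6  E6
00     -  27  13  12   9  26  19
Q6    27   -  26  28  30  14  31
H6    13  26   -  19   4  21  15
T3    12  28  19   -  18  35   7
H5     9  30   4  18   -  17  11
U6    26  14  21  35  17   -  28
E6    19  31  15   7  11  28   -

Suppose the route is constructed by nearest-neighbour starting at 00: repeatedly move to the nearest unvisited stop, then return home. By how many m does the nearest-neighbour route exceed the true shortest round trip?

00: H5=9, T3=12, H6=13, E6=19, U6=26, Q6=27 ⇒ H5
H5: H6=4, E6=11, U6=17, T3=18, Q6=30 ⇒ H6
H6: E6=15, T3=19, U6=21, Q6=26 ⇒ E6
E6: T3=7, U6=28, Q6=31 ⇒ T3
T3: Q6=28, U6=35 ⇒ Q6
Q6: U6=14 ⇒ U6
NN route 00 → H5 → H6 → E6 → T3 → Q6 → U6 → 00 costs 103.
Optimal: 00 → Q6 → U6 → H6 → H5 → E6 → T3 → 00 costs 96 (by enumerating all 360 distinct tours).
Excess = 103 − 96 = 7.

Excess over optimum: 7 m.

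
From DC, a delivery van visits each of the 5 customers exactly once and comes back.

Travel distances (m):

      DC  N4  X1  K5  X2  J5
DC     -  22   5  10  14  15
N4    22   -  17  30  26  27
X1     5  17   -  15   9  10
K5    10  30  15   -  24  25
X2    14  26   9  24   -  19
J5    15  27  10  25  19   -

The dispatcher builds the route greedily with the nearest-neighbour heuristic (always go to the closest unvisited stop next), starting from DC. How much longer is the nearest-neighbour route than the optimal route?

From DC: X1=5, K5=10, X2=14, J5=15, N4=22 → choose X1 (5).
From X1: X2=9, J5=10, K5=15, N4=17 → choose X2 (9).
From X2: J5=19, K5=24, N4=26 → choose J5 (19).
From J5: K5=25, N4=27 → choose K5 (25).
From K5: N4=30 → choose N4 (30).
NN route DC → X1 → X2 → J5 → K5 → N4 → DC costs 110.
Optimal: DC → X1 → X2 → J5 → N4 → K5 → DC costs 100 (by enumerating all 60 distinct tours).
Excess = 110 − 100 = 10.

The nearest-neighbour route is 10 m longer than optimal.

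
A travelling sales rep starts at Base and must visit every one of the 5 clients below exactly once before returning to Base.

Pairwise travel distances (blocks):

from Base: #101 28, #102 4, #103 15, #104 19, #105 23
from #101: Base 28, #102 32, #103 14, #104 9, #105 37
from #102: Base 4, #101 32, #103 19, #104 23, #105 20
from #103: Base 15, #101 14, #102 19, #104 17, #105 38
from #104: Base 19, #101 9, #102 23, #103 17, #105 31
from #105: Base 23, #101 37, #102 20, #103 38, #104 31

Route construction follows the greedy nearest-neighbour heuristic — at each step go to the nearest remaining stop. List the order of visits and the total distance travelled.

Total distance 100 blocks via the nearest-neighbour route Base → #102 → #103 → #101 → #104 → #105 → Base.

From Base: distances to unvisited — #102=4, #103=15, #104=19, #105=23, #101=28. Nearest is #102 (4).
From #102: distances to unvisited — #103=19, #105=20, #104=23, #101=32. Nearest is #103 (19).
From #103: distances to unvisited — #101=14, #104=17, #105=38. Nearest is #101 (14).
From #101: distances to unvisited — #104=9, #105=37. Nearest is #104 (9).
From #104: distances to unvisited — #105=31. Nearest is #105 (31).
Return #105→Base: 23.
Total = 4 + 19 + 14 + 9 + 31 + 23 = 100.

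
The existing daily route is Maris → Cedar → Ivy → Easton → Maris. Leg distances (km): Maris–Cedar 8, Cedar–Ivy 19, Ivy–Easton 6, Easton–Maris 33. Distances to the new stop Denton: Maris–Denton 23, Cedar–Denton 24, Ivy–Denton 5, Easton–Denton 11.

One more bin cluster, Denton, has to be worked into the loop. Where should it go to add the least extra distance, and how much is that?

+1 km — insert Denton between Easton and Maris.

Insertion cost between consecutive stops i–j is d(i,Denton) + d(Denton,j) − d(i,j):
  between Maris and Cedar: 23 + 24 − 8 = 39
  between Cedar and Ivy: 24 + 5 − 19 = 10
  between Ivy and Easton: 5 + 11 − 6 = 10
  between Easton and Maris: 11 + 23 − 33 = 1
Cheapest insertion is between Easton and Maris, adding 1.
New total = 66 + 1 = 67.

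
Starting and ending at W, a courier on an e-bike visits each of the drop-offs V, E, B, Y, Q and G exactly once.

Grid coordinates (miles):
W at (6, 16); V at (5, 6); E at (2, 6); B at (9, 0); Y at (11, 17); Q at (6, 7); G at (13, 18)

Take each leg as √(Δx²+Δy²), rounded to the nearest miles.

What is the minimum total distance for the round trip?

Minimum total distance: 47 miles.

There are 360 distinct closed tours to check (reversals are equivalent).
W - V - E - B - Y - Q - G - W: 10+3+9+17+11+13+7 = 70
W - V - E - B - Y - G - Q - W: 10+3+9+17+2+13+9 = 63
W - V - E - B - Q - Y - G - W: 10+3+9+8+11+2+7 = 50
W - V - E - B - Q - G - Y - W: 10+3+9+8+13+2+5 = 50
W - V - E - B - G - Y - Q - W: 10+3+9+18+2+11+9 = 62
W - V - E - B - G - Q - Y - W: 10+3+9+18+13+11+5 = 69
W - V - E - Y - B - Q - G - W: 10+3+14+17+8+13+7 = 72
W - V - E - Y - B - G - Q - W: 10+3+14+17+18+13+9 = 84
… (352 more)
W - Y - G - B - E - V - Q - W: 5+2+18+9+3+1+9 = 47  ← best
The minimum is 47.
One optimal route: W → Y → G → B → E → V → Q → W (or its reverse).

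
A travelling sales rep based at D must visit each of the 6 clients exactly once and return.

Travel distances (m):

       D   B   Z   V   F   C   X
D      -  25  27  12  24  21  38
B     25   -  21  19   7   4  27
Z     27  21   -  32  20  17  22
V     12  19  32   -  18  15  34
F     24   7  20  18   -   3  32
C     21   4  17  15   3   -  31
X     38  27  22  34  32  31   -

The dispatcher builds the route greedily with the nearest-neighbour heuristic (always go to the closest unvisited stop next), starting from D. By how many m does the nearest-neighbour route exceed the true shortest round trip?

5 m longer than the optimal tour.

From D: V=12, C=21, F=24, B=25, Z=27, X=38 → choose V (12).
From V: C=15, F=18, B=19, Z=32, X=34 → choose C (15).
From C: F=3, B=4, Z=17, X=31 → choose F (3).
From F: B=7, Z=20, X=32 → choose B (7).
From B: Z=21, X=27 → choose Z (21).
From Z: X=22 → choose X (22).
NN route D → V → C → F → B → Z → X → D costs 118.
Optimal: D → Z → X → B → F → C → V → D costs 113 (by enumerating all 360 distinct tours).
Excess = 118 − 113 = 5.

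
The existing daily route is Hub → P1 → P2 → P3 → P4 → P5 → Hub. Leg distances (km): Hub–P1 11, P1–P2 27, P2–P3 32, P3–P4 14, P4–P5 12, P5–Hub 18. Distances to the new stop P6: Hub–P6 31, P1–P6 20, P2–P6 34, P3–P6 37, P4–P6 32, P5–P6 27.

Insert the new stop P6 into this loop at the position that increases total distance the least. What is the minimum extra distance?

Insertion cost between consecutive stops i–j is d(i,P6) + d(P6,j) − d(i,j):
  between Hub and P1: 31 + 20 − 11 = 40
  between P1 and P2: 20 + 34 − 27 = 27
  between P2 and P3: 34 + 37 − 32 = 39
  between P3 and P4: 37 + 32 − 14 = 55
  between P4 and P5: 32 + 27 − 12 = 47
  between P5 and Hub: 27 + 31 − 18 = 40
Cheapest insertion is between P1 and P2, adding 27.
New total = 114 + 27 = 141.

Minimum extra distance: 27 km, inserting P6 between P1 and P2.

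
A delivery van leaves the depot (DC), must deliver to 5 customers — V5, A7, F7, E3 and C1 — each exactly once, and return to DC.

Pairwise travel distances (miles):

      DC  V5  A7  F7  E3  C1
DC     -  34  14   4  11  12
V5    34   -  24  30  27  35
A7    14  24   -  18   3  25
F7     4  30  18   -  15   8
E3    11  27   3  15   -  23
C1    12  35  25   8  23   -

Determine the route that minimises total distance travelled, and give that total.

Shortest round trip = 85 miles.

With 5 stops there are 5!/2 = 60 distinct round trips (a route and its reverse cost the same).
DC → V5 → A7 → F7 → E3 → C1 → DC: 34+24+18+15+23+12 = 126
DC → V5 → A7 → F7 → C1 → E3 → DC: 34+24+18+8+23+11 = 118
DC → V5 → A7 → E3 → F7 → C1 → DC: 34+24+3+15+8+12 = 96
DC → V5 → A7 → E3 → C1 → F7 → DC: 34+24+3+23+8+4 = 96
DC → V5 → A7 → C1 → F7 → E3 → DC: 34+24+25+8+15+11 = 117
DC → V5 → A7 → C1 → E3 → F7 → DC: 34+24+25+23+15+4 = 125
DC → V5 → F7 → A7 → E3 → C1 → DC: 34+30+18+3+23+12 = 120
DC → V5 → F7 → A7 → C1 → E3 → DC: 34+30+18+25+23+11 = 141
DC → V5 → F7 → E3 → A7 → C1 → DC: 34+30+15+3+25+12 = 119
DC → V5 → F7 → E3 → C1 → A7 → DC: 34+30+15+23+25+14 = 141
DC → V5 → F7 → C1 → A7 → E3 → DC: 34+30+8+25+3+11 = 111
DC → V5 → F7 → C1 → E3 → A7 → DC: 34+30+8+23+3+14 = 112
DC → V5 → E3 → A7 → F7 → C1 → DC: 34+27+3+18+8+12 = 102
DC → V5 → E3 → A7 → C1 → F7 → DC: 34+27+3+25+8+4 = 101
… (46 more)
DC → F7 → C1 → V5 → A7 → E3 → DC: 4+8+35+24+3+11 = 85  ← best
The minimum is 85.
One optimal route: DC → F7 → C1 → V5 → A7 → E3 → DC (or its reverse).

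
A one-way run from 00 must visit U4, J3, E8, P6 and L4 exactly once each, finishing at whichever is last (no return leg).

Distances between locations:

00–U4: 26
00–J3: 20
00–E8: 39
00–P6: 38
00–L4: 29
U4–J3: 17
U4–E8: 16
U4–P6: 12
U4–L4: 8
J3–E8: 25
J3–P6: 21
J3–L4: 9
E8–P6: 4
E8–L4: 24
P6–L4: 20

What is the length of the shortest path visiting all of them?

There are 5! = 120 possible orderings.
00 → U4 → J3 → E8 → P6 → L4: 26+17+25+4+20 = 92
00 → U4 → J3 → E8 → L4 → P6: 26+17+25+24+20 = 112
00 → U4 → J3 → P6 → E8 → L4: 26+17+21+4+24 = 92
00 → U4 → J3 → P6 → L4 → E8: 26+17+21+20+24 = 108
00 → U4 → J3 → L4 → E8 → P6: 26+17+9+24+4 = 80
00 → U4 → J3 → L4 → P6 → E8: 26+17+9+20+4 = 76
00 → U4 → E8 → J3 → P6 → L4: 26+16+25+21+20 = 108
00 → U4 → E8 → J3 → L4 → P6: 26+16+25+9+20 = 96
00 → U4 → E8 → P6 → J3 → L4: 26+16+4+21+9 = 76
00 → U4 → E8 → P6 → L4 → J3: 26+16+4+20+9 = 75
00 → U4 → E8 → L4 → J3 → P6: 26+16+24+9+21 = 96
00 → U4 → E8 → L4 → P6 → J3: 26+16+24+20+21 = 107
00 → U4 → P6 → J3 → E8 → L4: 26+12+21+25+24 = 108
00 → U4 → P6 → J3 → L4 → E8: 26+12+21+9+24 = 92
… (106 more)
00 → J3 → L4 → U4 → P6 → E8: 20+9+8+12+4 = 53  ← best
The minimum is 53.
One shortest path: 00 → J3 → L4 → U4 → P6 → E8.

53 — the minimum one-way total.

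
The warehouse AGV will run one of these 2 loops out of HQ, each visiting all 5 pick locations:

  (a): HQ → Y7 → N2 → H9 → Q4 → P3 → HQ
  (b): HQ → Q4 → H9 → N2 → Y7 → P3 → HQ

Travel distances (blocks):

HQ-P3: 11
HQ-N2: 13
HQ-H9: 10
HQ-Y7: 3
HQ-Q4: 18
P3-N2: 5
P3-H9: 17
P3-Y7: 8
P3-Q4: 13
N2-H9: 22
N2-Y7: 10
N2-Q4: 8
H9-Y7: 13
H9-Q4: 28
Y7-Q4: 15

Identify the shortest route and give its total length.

Shortest is (a), total 87 blocks.

(a): 3 + 10 + 22 + 28 + 13 + 11 = 87
(b): 18 + 28 + 22 + 10 + 8 + 11 = 97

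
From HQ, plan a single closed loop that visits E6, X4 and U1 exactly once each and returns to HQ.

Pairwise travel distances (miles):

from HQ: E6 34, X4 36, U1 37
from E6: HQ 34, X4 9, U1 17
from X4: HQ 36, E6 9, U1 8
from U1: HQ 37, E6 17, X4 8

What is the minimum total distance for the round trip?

Shortest round trip = 88 miles.

There are 3 distinct closed tours to check (reversals are equivalent).
HQ→E6→X4→U1→HQ: 34+9+8+37 = 88
HQ→E6→U1→X4→HQ: 34+17+8+36 = 95
HQ→X4→E6→U1→HQ: 36+9+17+37 = 99
The minimum is 88.
One optimal route: HQ → E6 → X4 → U1 → HQ (or its reverse).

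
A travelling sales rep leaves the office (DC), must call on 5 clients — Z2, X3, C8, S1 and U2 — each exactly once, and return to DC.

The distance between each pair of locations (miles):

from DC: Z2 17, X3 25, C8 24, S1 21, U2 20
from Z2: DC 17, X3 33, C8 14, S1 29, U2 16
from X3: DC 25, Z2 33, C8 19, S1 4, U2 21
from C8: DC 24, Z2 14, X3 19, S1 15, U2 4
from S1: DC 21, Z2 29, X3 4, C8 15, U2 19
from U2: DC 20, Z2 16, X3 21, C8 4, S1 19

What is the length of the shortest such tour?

Shortest round trip = 81 miles.

There are 60 distinct closed tours to check (reversals are equivalent).
DC→Z2→X3→C8→S1→U2→DC: 17+33+19+15+19+20 = 123
DC→Z2→X3→C8→U2→S1→DC: 17+33+19+4+19+21 = 113
DC→Z2→X3→S1→C8→U2→DC: 17+33+4+15+4+20 = 93
DC→Z2→X3→S1→U2→C8→DC: 17+33+4+19+4+24 = 101
DC→Z2→X3→U2→C8→S1→DC: 17+33+21+4+15+21 = 111
DC→Z2→X3→U2→S1→C8→DC: 17+33+21+19+15+24 = 129
DC→Z2→C8→X3→S1→U2→DC: 17+14+19+4+19+20 = 93
DC→Z2→C8→X3→U2→S1→DC: 17+14+19+21+19+21 = 111
DC→Z2→C8→S1→X3→U2→DC: 17+14+15+4+21+20 = 91
DC→Z2→C8→S1→U2→X3→DC: 17+14+15+19+21+25 = 111
DC→Z2→C8→U2→X3→S1→DC: 17+14+4+21+4+21 = 81
DC→Z2→C8→U2→S1→X3→DC: 17+14+4+19+4+25 = 83
DC→Z2→S1→X3→C8→U2→DC: 17+29+4+19+4+20 = 93
DC→Z2→S1→X3→U2→C8→DC: 17+29+4+21+4+24 = 99
… (46 more)
The minimum is 81.
One optimal route: DC → Z2 → C8 → U2 → X3 → S1 → DC (or its reverse).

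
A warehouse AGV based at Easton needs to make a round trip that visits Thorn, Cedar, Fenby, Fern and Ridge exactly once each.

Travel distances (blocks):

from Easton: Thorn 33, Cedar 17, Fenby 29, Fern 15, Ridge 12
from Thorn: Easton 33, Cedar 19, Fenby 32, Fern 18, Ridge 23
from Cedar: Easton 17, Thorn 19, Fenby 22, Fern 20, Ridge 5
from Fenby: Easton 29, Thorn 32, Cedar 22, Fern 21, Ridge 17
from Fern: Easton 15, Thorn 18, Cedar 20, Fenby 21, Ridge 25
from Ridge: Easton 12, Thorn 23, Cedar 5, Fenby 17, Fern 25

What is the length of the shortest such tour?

With 5 stops there are 5!/2 = 60 distinct round trips (a route and its reverse cost the same).
Easton → Thorn → Cedar → Fenby → Fern → Ridge → Easton: 33+19+22+21+25+12 = 132
Easton → Thorn → Cedar → Fenby → Ridge → Fern → Easton: 33+19+22+17+25+15 = 131
Easton → Thorn → Cedar → Fern → Fenby → Ridge → Easton: 33+19+20+21+17+12 = 122
Easton → Thorn → Cedar → Fern → Ridge → Fenby → Easton: 33+19+20+25+17+29 = 143
Easton → Thorn → Cedar → Ridge → Fenby → Fern → Easton: 33+19+5+17+21+15 = 110
Easton → Thorn → Cedar → Ridge → Fern → Fenby → Easton: 33+19+5+25+21+29 = 132
Easton → Thorn → Fenby → Cedar → Fern → Ridge → Easton: 33+32+22+20+25+12 = 144
Easton → Thorn → Fenby → Cedar → Ridge → Fern → Easton: 33+32+22+5+25+15 = 132
Easton → Thorn → Fenby → Fern → Cedar → Ridge → Easton: 33+32+21+20+5+12 = 123
Easton → Thorn → Fenby → Fern → Ridge → Cedar → Easton: 33+32+21+25+5+17 = 133
Easton → Thorn → Fenby → Ridge → Cedar → Fern → Easton: 33+32+17+5+20+15 = 122
Easton → Thorn → Fenby → Ridge → Fern → Cedar → Easton: 33+32+17+25+20+17 = 144
Easton → Thorn → Fern → Cedar → Fenby → Ridge → Easton: 33+18+20+22+17+12 = 122
Easton → Thorn → Fern → Cedar → Ridge → Fenby → Easton: 33+18+20+5+17+29 = 122
… (46 more)
Easton → Fenby → Ridge → Cedar → Thorn → Fern → Easton: 29+17+5+19+18+15 = 103  ← best
The minimum is 103.
One optimal route: Easton → Fenby → Ridge → Cedar → Thorn → Fern → Easton (or its reverse).

103 blocks — the shortest possible round trip.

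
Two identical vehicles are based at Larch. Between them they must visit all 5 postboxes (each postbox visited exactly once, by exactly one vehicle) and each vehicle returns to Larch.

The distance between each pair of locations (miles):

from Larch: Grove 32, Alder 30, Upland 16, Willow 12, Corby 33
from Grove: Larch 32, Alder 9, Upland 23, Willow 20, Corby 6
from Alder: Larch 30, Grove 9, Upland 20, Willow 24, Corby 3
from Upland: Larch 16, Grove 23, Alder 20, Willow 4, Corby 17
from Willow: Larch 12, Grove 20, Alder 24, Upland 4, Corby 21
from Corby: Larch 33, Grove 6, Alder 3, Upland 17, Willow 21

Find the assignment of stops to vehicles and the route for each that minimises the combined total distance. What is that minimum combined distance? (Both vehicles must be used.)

Try each way of splitting the stops between the two vehicles (each non-empty) and, for each split, find the best tour for each vehicle:
  {Grove} + {Alder, Upland, Willow, Corby}: 64 + 66 = 130
  {Alder} + {Grove, Upland, Willow, Corby}: 60 + 71 = 131
  {Grove, Alder} + {Upland, Willow, Corby}: 71 + 66 = 137
  {Upland} + {Grove, Alder, Willow, Corby}: 32 + 71 = 103
  {Grove, Upland} + {Alder, Willow, Corby}: 71 + 66 = 137
  {Alder, Upland} + {Grove, Willow, Corby}: 66 + 71 = 137
  … (15 splits in total)
  {Willow} + {Grove, Alder, Upland, Corby}: 24 + 77 = 101  ← best
Best: vehicle 1 Larch → Willow → Larch = 24; vehicle 2 Larch → Grove → Alder → Corby → Upland → Larch = 77; combined 101.

Minimum combined distance: 101 miles.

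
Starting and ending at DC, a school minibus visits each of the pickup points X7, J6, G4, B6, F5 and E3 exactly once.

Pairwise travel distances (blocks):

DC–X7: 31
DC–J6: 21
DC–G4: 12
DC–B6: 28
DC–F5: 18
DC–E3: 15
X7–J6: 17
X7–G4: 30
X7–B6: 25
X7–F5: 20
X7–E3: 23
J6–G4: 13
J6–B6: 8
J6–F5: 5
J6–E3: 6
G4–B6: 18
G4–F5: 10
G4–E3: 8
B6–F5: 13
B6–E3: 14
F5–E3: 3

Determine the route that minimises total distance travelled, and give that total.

Shortest round trip = 92 blocks.

DC-X7-J6-G4-B6-F5-E3-DC: 31+17+13+18+13+3+15 = 110
DC-X7-J6-G4-B6-E3-F5-DC: 31+17+13+18+14+3+18 = 114
DC-X7-J6-G4-F5-B6-E3-DC: 31+17+13+10+13+14+15 = 113
DC-X7-J6-G4-F5-E3-B6-DC: 31+17+13+10+3+14+28 = 116
DC-X7-J6-G4-E3-B6-F5-DC: 31+17+13+8+14+13+18 = 114
DC-X7-J6-G4-E3-F5-B6-DC: 31+17+13+8+3+13+28 = 113
DC-X7-J6-B6-G4-F5-E3-DC: 31+17+8+18+10+3+15 = 102
DC-X7-J6-B6-G4-E3-F5-DC: 31+17+8+18+8+3+18 = 103
… (352 more)
DC-X7-J6-B6-F5-E3-G4-DC: 31+17+8+13+3+8+12 = 92  ← best
The minimum is 92.
One optimal route: DC → X7 → J6 → B6 → F5 → E3 → G4 → DC (or its reverse).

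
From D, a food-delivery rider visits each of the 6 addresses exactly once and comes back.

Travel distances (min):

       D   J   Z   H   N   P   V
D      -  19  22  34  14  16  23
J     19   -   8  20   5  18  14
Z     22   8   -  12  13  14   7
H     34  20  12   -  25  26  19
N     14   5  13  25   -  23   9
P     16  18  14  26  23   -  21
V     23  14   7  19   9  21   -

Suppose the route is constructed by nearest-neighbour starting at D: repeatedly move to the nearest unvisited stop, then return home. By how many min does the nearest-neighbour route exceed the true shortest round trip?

1 min longer than the optimal tour.

From D: N=14, P=16, J=19, Z=22, V=23, H=34 → choose N (14).
From N: J=5, V=9, Z=13, P=23, H=25 → choose J (5).
From J: Z=8, V=14, P=18, H=20 → choose Z (8).
From Z: V=7, H=12, P=14 → choose V (7).
From V: H=19, P=21 → choose H (19).
From H: P=26 → choose P (26).
NN route D → N → J → Z → V → H → P → D costs 95.
Optimal: D → J → N → V → Z → H → P → D costs 94 (by enumerating all 360 distinct tours).
Excess = 95 − 94 = 1.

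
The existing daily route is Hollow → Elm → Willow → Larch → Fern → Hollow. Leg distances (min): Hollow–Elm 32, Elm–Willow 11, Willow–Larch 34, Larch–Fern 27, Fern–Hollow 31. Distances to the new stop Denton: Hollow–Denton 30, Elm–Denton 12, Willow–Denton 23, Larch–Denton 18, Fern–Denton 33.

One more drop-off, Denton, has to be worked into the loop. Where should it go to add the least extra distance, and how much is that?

Minimum extra distance: 7 min, inserting Denton between Willow and Larch.

Insertion cost between consecutive stops i–j is d(i,Denton) + d(Denton,j) − d(i,j):
  between Hollow and Elm: 30 + 12 − 32 = 10
  between Elm and Willow: 12 + 23 − 11 = 24
  between Willow and Larch: 23 + 18 − 34 = 7
  between Larch and Fern: 18 + 33 − 27 = 24
  between Fern and Hollow: 33 + 30 − 31 = 32
Cheapest insertion is between Willow and Larch, adding 7.
New total = 135 + 7 = 142.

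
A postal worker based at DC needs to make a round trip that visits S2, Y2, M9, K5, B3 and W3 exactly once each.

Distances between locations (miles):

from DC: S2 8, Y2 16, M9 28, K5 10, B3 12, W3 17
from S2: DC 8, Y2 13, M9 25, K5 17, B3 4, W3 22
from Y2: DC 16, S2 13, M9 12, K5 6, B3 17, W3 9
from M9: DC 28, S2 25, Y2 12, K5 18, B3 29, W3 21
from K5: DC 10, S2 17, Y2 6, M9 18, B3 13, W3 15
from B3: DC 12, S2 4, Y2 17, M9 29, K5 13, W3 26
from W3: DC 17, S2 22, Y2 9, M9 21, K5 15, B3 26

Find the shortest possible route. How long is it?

There are 360 distinct closed tours to check (reversals are equivalent).
DC-S2-Y2-M9-K5-B3-W3-DC: 8+13+12+18+13+26+17 = 107
DC-S2-Y2-M9-K5-W3-B3-DC: 8+13+12+18+15+26+12 = 104
DC-S2-Y2-M9-B3-K5-W3-DC: 8+13+12+29+13+15+17 = 107
DC-S2-Y2-M9-B3-W3-K5-DC: 8+13+12+29+26+15+10 = 113
DC-S2-Y2-M9-W3-K5-B3-DC: 8+13+12+21+15+13+12 = 94
DC-S2-Y2-M9-W3-B3-K5-DC: 8+13+12+21+26+13+10 = 103
DC-S2-Y2-K5-M9-B3-W3-DC: 8+13+6+18+29+26+17 = 117
DC-S2-Y2-K5-M9-W3-B3-DC: 8+13+6+18+21+26+12 = 104
… (352 more)
DC-S2-B3-K5-Y2-M9-W3-DC: 8+4+13+6+12+21+17 = 81  ← best
The minimum is 81.
One optimal route: DC → S2 → B3 → K5 → Y2 → M9 → W3 → DC (or its reverse).

81 miles — the shortest possible round trip.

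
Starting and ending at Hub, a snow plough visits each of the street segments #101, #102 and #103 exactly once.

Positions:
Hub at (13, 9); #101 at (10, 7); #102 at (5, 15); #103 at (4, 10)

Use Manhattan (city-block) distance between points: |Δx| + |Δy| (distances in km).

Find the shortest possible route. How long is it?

There are 3 distinct closed tours to check (reversals are equivalent).
Hub - #101 - #102 - #103 - Hub: 5+13+6+10 = 34
Hub - #101 - #103 - #102 - Hub: 5+9+6+14 = 34
Hub - #102 - #101 - #103 - Hub: 14+13+9+10 = 46
The minimum is 34.
One optimal route: Hub → #101 → #102 → #103 → Hub (or its reverse).

34 km — the shortest possible round trip.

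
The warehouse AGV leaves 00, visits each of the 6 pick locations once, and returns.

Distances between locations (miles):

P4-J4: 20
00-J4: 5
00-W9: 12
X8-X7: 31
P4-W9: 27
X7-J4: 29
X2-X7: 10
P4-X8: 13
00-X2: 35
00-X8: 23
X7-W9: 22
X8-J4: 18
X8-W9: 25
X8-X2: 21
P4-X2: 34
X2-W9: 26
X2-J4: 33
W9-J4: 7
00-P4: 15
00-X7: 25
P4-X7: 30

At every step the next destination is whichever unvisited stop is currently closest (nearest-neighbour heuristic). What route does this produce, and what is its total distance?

At 00 the remaining stops are J4 5, W9 12, P4 15, X8 23, X7 25, X2 35; go to J4.
At J4 the remaining stops are W9 7, X8 18, P4 20, X7 29, X2 33; go to W9.
At W9 the remaining stops are X7 22, X8 25, X2 26, P4 27; go to X7.
At X7 the remaining stops are X2 10, P4 30, X8 31; go to X2.
At X2 the remaining stops are X8 21, P4 34; go to X8.
At X8 the remaining stops are P4 13; go to P4.
Return P4→00: 15.
Total = 5 + 7 + 22 + 10 + 21 + 13 + 15 = 93.

Nearest-neighbour total = 93 miles; route 00 → J4 → W9 → X7 → X2 → X8 → P4 → 00.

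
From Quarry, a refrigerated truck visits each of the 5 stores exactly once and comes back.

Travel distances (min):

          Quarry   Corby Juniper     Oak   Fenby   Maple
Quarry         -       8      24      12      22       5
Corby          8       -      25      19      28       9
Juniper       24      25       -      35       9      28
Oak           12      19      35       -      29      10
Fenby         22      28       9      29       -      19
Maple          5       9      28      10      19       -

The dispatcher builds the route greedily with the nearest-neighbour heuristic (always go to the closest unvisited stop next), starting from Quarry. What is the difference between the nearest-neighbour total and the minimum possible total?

The nearest-neighbour route is 12 min longer than optimal.

From Quarry: Maple=5, Corby=8, Oak=12, Fenby=22, Juniper=24 → choose Maple (5).
From Maple: Corby=9, Oak=10, Fenby=19, Juniper=28 → choose Corby (9).
From Corby: Oak=19, Juniper=25, Fenby=28 → choose Oak (19).
From Oak: Fenby=29, Juniper=35 → choose Fenby (29).
From Fenby: Juniper=9 → choose Juniper (9).
NN route Quarry → Maple → Corby → Oak → Fenby → Juniper → Quarry costs 95.
Optimal: Quarry → Corby → Juniper → Fenby → Maple → Oak → Quarry costs 83 (by enumerating all 60 distinct tours).
Excess = 95 − 83 = 12.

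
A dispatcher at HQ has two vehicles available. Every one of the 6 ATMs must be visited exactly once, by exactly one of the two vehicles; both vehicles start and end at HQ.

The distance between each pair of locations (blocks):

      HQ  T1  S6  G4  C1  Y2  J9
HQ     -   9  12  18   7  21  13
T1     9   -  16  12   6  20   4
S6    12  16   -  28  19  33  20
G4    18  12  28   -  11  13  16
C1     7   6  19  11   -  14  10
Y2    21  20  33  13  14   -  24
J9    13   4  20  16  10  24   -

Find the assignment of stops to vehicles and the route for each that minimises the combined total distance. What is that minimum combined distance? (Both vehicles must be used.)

87 blocks — the smallest possible combined total.

Check every non-empty split of the stops between the two vehicles; for each half take its own optimal tour:
  {T1} + {S6, G4, C1, Y2, J9}: 18 + 82 = 100
  {S6} + {T1, G4, C1, Y2, J9}: 24 + 63 = 87
  {T1, S6} + {G4, C1, Y2, J9}: 37 + 63 = 100
  {G4} + {T1, S6, C1, Y2, J9}: 36 + 77 = 113
  {T1, G4} + {S6, C1, Y2, J9}: 39 + 77 = 116
  {S6, G4} + {T1, C1, Y2, J9}: 58 + 58 = 116
  … (31 splits in total)
Best: vehicle 1 HQ → S6 → HQ = 24; vehicle 2 HQ → T1 → J9 → G4 → Y2 → C1 → HQ = 63; combined 87.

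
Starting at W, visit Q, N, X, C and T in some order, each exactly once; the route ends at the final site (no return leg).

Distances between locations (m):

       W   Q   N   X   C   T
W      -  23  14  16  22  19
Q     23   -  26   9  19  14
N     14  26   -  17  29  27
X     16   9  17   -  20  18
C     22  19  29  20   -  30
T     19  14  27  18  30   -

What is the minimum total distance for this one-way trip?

There are 5! = 120 possible orderings.
W→Q→N→X→C→T: 23+26+17+20+30 = 116
W→Q→N→X→T→C: 23+26+17+18+30 = 114
W→Q→N→C→X→T: 23+26+29+20+18 = 116
W→Q→N→C→T→X: 23+26+29+30+18 = 126
W→Q→N→T→X→C: 23+26+27+18+20 = 114
W→Q→N→T→C→X: 23+26+27+30+20 = 126
W→Q→X→N→C→T: 23+9+17+29+30 = 108
W→Q→X→N→T→C: 23+9+17+27+30 = 106
W→Q→X→C→N→T: 23+9+20+29+27 = 108
W→Q→X→C→T→N: 23+9+20+30+27 = 109
W→Q→X→T→N→C: 23+9+18+27+29 = 106
W→Q→X→T→C→N: 23+9+18+30+29 = 109
W→Q→C→N→X→T: 23+19+29+17+18 = 106
W→Q→C→N→T→X: 23+19+29+27+18 = 116
… (106 more)
W→N→X→T→Q→C: 14+17+18+14+19 = 82  ← best
The minimum is 82.
One shortest path: W → N → X → T → Q → C.

Shortest open route: 82 m.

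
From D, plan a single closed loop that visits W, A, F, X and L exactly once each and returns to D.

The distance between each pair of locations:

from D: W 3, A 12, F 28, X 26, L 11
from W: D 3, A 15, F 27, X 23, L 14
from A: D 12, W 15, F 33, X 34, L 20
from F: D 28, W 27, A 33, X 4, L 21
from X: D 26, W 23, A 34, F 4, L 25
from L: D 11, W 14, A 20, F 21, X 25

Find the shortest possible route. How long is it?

83 — the shortest possible round trip.

D→W→A→F→X→L→D: 3+15+33+4+25+11 = 91
D→W→A→F→L→X→D: 3+15+33+21+25+26 = 123
D→W→A→X→F→L→D: 3+15+34+4+21+11 = 88
D→W→A→X→L→F→D: 3+15+34+25+21+28 = 126
D→W→A→L→F→X→D: 3+15+20+21+4+26 = 89
D→W→A→L→X→F→D: 3+15+20+25+4+28 = 95
D→W→F→A→X→L→D: 3+27+33+34+25+11 = 133
D→W→F→A→L→X→D: 3+27+33+20+25+26 = 134
D→W→F→X→A→L→D: 3+27+4+34+20+11 = 99
D→W→F→X→L→A→D: 3+27+4+25+20+12 = 91
D→W→F→L→A→X→D: 3+27+21+20+34+26 = 131
D→W→F→L→X→A→D: 3+27+21+25+34+12 = 122
D→W→X→A→F→L→D: 3+23+34+33+21+11 = 125
D→W→X→A→L→F→D: 3+23+34+20+21+28 = 129
… (46 more)
D→W→X→F→L→A→D: 3+23+4+21+20+12 = 83  ← best
The minimum is 83.
One optimal route: D → W → X → F → L → A → D (or its reverse).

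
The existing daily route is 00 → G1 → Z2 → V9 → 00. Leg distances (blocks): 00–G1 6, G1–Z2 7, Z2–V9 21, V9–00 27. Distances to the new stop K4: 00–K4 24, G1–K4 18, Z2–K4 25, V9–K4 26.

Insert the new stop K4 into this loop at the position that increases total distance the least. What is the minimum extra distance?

Adding 23 blocks by placing K4 on the V9–00 leg.

Insertion cost between consecutive stops i–j is d(i,K4) + d(K4,j) − d(i,j):
  between 00 and G1: 24 + 18 − 6 = 36
  between G1 and Z2: 18 + 25 − 7 = 36
  between Z2 and V9: 25 + 26 − 21 = 30
  between V9 and 00: 26 + 24 − 27 = 23
Cheapest insertion is between V9 and 00, adding 23.
New total = 61 + 23 = 84.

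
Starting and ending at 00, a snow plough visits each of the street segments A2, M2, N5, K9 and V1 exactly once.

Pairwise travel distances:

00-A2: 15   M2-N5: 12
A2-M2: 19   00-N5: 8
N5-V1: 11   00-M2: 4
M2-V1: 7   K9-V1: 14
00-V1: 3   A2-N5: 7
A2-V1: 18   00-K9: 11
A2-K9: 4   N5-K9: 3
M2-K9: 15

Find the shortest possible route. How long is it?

00 - A2 - M2 - N5 - K9 - V1 - 00: 15+19+12+3+14+3 = 66
00 - A2 - M2 - N5 - V1 - K9 - 00: 15+19+12+11+14+11 = 82
00 - A2 - M2 - K9 - N5 - V1 - 00: 15+19+15+3+11+3 = 66
00 - A2 - M2 - K9 - V1 - N5 - 00: 15+19+15+14+11+8 = 82
00 - A2 - M2 - V1 - N5 - K9 - 00: 15+19+7+11+3+11 = 66
00 - A2 - M2 - V1 - K9 - N5 - 00: 15+19+7+14+3+8 = 66
00 - A2 - N5 - M2 - K9 - V1 - 00: 15+7+12+15+14+3 = 66
00 - A2 - N5 - M2 - V1 - K9 - 00: 15+7+12+7+14+11 = 66
00 - A2 - N5 - K9 - M2 - V1 - 00: 15+7+3+15+7+3 = 50
00 - A2 - N5 - K9 - V1 - M2 - 00: 15+7+3+14+7+4 = 50
00 - A2 - N5 - V1 - M2 - K9 - 00: 15+7+11+7+15+11 = 66
00 - A2 - N5 - V1 - K9 - M2 - 00: 15+7+11+14+15+4 = 66
00 - A2 - K9 - M2 - N5 - V1 - 00: 15+4+15+12+11+3 = 60
00 - A2 - K9 - M2 - V1 - N5 - 00: 15+4+15+7+11+8 = 60
… (46 more)
00 - A2 - K9 - N5 - M2 - V1 - 00: 15+4+3+12+7+3 = 44  ← best
The minimum is 44.
One optimal route: 00 → A2 → K9 → N5 → M2 → V1 → 00 (or its reverse).

Minimum total distance: 44.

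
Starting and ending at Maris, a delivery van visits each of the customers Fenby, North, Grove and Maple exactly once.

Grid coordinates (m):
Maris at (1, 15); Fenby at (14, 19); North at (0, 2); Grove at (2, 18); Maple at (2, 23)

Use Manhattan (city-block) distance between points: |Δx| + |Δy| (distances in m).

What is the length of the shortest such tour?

Minimum total distance: 70 m.

With 4 stops there are 4!/2 = 12 distinct round trips (a route and its reverse cost the same).
Maris-Fenby-North-Grove-Maple-Maris: 17+31+18+5+9 = 80
Maris-Fenby-North-Maple-Grove-Maris: 17+31+23+5+4 = 80
Maris-Fenby-Grove-North-Maple-Maris: 17+13+18+23+9 = 80
Maris-Fenby-Grove-Maple-North-Maris: 17+13+5+23+14 = 72
Maris-Fenby-Maple-North-Grove-Maris: 17+16+23+18+4 = 78
Maris-Fenby-Maple-Grove-North-Maris: 17+16+5+18+14 = 70
Maris-North-Fenby-Grove-Maple-Maris: 14+31+13+5+9 = 72
Maris-North-Fenby-Maple-Grove-Maris: 14+31+16+5+4 = 70
Maris-North-Grove-Fenby-Maple-Maris: 14+18+13+16+9 = 70
Maris-North-Maple-Fenby-Grove-Maris: 14+23+16+13+4 = 70
Maris-Grove-Fenby-North-Maple-Maris: 4+13+31+23+9 = 80
Maris-Grove-North-Fenby-Maple-Maris: 4+18+31+16+9 = 78
The minimum is 70.
One optimal route: Maris → Fenby → Maple → Grove → North → Maris (or its reverse).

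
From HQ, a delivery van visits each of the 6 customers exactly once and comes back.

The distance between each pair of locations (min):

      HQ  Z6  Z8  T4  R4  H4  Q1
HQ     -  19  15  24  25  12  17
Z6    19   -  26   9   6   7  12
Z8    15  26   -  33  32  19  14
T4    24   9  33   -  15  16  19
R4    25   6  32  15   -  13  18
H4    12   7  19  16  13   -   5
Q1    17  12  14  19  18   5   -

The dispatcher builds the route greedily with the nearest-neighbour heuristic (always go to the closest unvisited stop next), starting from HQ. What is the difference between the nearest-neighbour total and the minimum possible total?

Excess over optimum: 12 min.

HQ: H4=12, Z8=15, Q1=17, Z6=19, T4=24, R4=25 ⇒ H4
H4: Q1=5, Z6=7, R4=13, T4=16, Z8=19 ⇒ Q1
Q1: Z6=12, Z8=14, R4=18, T4=19 ⇒ Z6
Z6: R4=6, T4=9, Z8=26 ⇒ R4
R4: T4=15, Z8=32 ⇒ T4
T4: Z8=33 ⇒ Z8
NN route HQ → H4 → Q1 → Z6 → R4 → T4 → Z8 → HQ costs 98.
Optimal: HQ → Z8 → Q1 → H4 → Z6 → R4 → T4 → HQ costs 86 (by enumerating all 360 distinct tours).
Excess = 98 − 86 = 12.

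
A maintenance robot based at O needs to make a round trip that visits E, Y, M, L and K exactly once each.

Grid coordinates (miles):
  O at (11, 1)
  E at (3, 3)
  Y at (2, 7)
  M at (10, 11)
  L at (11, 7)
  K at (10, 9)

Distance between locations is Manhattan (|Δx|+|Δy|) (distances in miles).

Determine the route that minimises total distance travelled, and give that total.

Minimum total distance: 38 miles.

With 5 stops there are 5!/2 = 60 distinct round trips (a route and its reverse cost the same).
O-E-Y-M-L-K-O: 10+5+12+5+3+9 = 44
O-E-Y-M-K-L-O: 10+5+12+2+3+6 = 38
O-E-Y-L-M-K-O: 10+5+9+5+2+9 = 40
O-E-Y-L-K-M-O: 10+5+9+3+2+11 = 40
O-E-Y-K-M-L-O: 10+5+10+2+5+6 = 38
O-E-Y-K-L-M-O: 10+5+10+3+5+11 = 44
O-E-M-Y-L-K-O: 10+15+12+9+3+9 = 58
O-E-M-Y-K-L-O: 10+15+12+10+3+6 = 56
O-E-M-L-Y-K-O: 10+15+5+9+10+9 = 58
O-E-M-L-K-Y-O: 10+15+5+3+10+15 = 58
O-E-M-K-Y-L-O: 10+15+2+10+9+6 = 52
O-E-M-K-L-Y-O: 10+15+2+3+9+15 = 54
O-E-L-Y-M-K-O: 10+12+9+12+2+9 = 54
O-E-L-Y-K-M-O: 10+12+9+10+2+11 = 54
… (46 more)
The minimum is 38.
One optimal route: O → E → Y → M → K → L → O (or its reverse).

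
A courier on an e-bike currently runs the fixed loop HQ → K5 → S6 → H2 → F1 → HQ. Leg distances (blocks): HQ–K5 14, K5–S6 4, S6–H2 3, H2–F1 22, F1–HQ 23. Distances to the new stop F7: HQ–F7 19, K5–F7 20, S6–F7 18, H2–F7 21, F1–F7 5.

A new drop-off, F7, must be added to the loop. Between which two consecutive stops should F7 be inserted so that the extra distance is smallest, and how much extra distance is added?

Insertion cost between consecutive stops i–j is d(i,F7) + d(F7,j) − d(i,j):
  between HQ and K5: 19 + 20 − 14 = 25
  between K5 and S6: 20 + 18 − 4 = 34
  between S6 and H2: 18 + 21 − 3 = 36
  between H2 and F1: 21 + 5 − 22 = 4
  between F1 and HQ: 5 + 19 − 23 = 1
Cheapest insertion is between F1 and HQ, adding 1.
New total = 66 + 1 = 67.

Adding 1 blocks by placing F7 on the F1–HQ leg.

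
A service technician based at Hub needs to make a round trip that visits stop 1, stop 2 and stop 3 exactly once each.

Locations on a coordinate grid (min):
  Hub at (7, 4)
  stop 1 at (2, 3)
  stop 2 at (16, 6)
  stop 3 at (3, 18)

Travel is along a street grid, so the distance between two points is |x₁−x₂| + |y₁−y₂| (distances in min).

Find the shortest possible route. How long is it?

There are 3 distinct closed tours to check (reversals are equivalent).
Hub-stop 1-stop 2-stop 3-Hub: 6+17+25+18 = 66
Hub-stop 1-stop 3-stop 2-Hub: 6+16+25+11 = 58
Hub-stop 2-stop 1-stop 3-Hub: 11+17+16+18 = 62
The minimum is 58.
One optimal route: Hub → stop 1 → stop 3 → stop 2 → Hub (or its reverse).

Shortest round trip = 58 min.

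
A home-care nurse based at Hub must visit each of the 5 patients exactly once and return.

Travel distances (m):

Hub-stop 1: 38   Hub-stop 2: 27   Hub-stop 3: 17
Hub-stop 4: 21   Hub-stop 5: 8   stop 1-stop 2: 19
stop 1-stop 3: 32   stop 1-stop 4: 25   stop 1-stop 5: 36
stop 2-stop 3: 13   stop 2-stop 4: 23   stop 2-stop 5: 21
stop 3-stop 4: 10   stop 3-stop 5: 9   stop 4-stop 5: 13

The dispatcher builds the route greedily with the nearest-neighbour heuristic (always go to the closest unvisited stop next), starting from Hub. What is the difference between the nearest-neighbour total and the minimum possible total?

The nearest-neighbour route is 12 m longer than optimal.

From Hub: stop 5=8, stop 3=17, stop 4=21, stop 2=27, stop 1=38 → choose stop 5 (8).
From stop 5: stop 3=9, stop 4=13, stop 2=21, stop 1=36 → choose stop 3 (9).
From stop 3: stop 4=10, stop 2=13, stop 1=32 → choose stop 4 (10).
From stop 4: stop 2=23, stop 1=25 → choose stop 2 (23).
From stop 2: stop 1=19 → choose stop 1 (19).
NN route Hub → stop 5 → stop 3 → stop 4 → stop 2 → stop 1 → Hub costs 107.
Optimal: Hub → stop 3 → stop 2 → stop 1 → stop 4 → stop 5 → Hub costs 95 (by enumerating all 60 distinct tours).
Excess = 107 − 95 = 12.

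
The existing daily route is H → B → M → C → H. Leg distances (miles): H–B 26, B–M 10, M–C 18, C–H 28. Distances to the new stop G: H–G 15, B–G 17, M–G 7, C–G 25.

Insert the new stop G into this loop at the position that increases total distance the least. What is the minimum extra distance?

Minimum extra distance: 6 miles, inserting G between H and B.

Insertion cost between consecutive stops i–j is d(i,G) + d(G,j) − d(i,j):
  between H and B: 15 + 17 − 26 = 6
  between B and M: 17 + 7 − 10 = 14
  between M and C: 7 + 25 − 18 = 14
  between C and H: 25 + 15 − 28 = 12
Cheapest insertion is between H and B, adding 6.
New total = 82 + 6 = 88.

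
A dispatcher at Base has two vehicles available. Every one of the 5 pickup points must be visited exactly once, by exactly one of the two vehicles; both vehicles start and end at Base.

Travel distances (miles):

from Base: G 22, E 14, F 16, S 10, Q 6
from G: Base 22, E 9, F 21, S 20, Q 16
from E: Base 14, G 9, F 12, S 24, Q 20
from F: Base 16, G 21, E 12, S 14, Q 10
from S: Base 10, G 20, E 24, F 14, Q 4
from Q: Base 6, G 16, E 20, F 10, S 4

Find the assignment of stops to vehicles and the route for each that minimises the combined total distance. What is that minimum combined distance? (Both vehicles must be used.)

Minimum combined distance: 79 miles.

Try each way of splitting the stops between the two vehicles (each non-empty) and, for each split, find the best tour for each vehicle:
  {G} + {E, F, S, Q}: 44 + 50 = 94
  {E} + {G, F, S, Q}: 28 + 67 = 95
  {G, E} + {F, S, Q}: 45 + 40 = 85
  {F} + {G, E, S, Q}: 32 + 53 = 85
  {G, F} + {E, S, Q}: 59 + 48 = 107
  {E, F} + {G, S, Q}: 42 + 52 = 94
  … (15 splits in total)
  {G, E, F} + {S, Q}: 59 + 20 = 79  ← best
Best: vehicle 1 Base → G → E → F → Base = 59; vehicle 2 Base → S → Q → Base = 20; combined 79.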